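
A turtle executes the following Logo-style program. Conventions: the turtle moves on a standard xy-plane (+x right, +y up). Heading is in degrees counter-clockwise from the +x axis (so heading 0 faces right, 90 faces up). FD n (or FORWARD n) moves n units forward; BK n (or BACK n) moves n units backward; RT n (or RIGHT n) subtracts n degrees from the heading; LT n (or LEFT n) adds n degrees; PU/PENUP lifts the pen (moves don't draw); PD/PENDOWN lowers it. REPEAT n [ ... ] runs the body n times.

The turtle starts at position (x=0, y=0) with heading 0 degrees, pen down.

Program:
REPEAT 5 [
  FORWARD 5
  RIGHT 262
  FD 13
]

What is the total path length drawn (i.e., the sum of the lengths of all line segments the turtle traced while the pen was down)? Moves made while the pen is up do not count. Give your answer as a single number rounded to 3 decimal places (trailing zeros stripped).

Executing turtle program step by step:
Start: pos=(0,0), heading=0, pen down
REPEAT 5 [
  -- iteration 1/5 --
  FD 5: (0,0) -> (5,0) [heading=0, draw]
  RT 262: heading 0 -> 98
  FD 13: (5,0) -> (3.191,12.873) [heading=98, draw]
  -- iteration 2/5 --
  FD 5: (3.191,12.873) -> (2.495,17.825) [heading=98, draw]
  RT 262: heading 98 -> 196
  FD 13: (2.495,17.825) -> (-10.002,14.242) [heading=196, draw]
  -- iteration 3/5 --
  FD 5: (-10.002,14.242) -> (-14.808,12.863) [heading=196, draw]
  RT 262: heading 196 -> 294
  FD 13: (-14.808,12.863) -> (-9.52,0.987) [heading=294, draw]
  -- iteration 4/5 --
  FD 5: (-9.52,0.987) -> (-7.487,-3.58) [heading=294, draw]
  RT 262: heading 294 -> 32
  FD 13: (-7.487,-3.58) -> (3.538,3.308) [heading=32, draw]
  -- iteration 5/5 --
  FD 5: (3.538,3.308) -> (7.778,5.958) [heading=32, draw]
  RT 262: heading 32 -> 130
  FD 13: (7.778,5.958) -> (-0.578,15.917) [heading=130, draw]
]
Final: pos=(-0.578,15.917), heading=130, 10 segment(s) drawn

Segment lengths:
  seg 1: (0,0) -> (5,0), length = 5
  seg 2: (5,0) -> (3.191,12.873), length = 13
  seg 3: (3.191,12.873) -> (2.495,17.825), length = 5
  seg 4: (2.495,17.825) -> (-10.002,14.242), length = 13
  seg 5: (-10.002,14.242) -> (-14.808,12.863), length = 5
  seg 6: (-14.808,12.863) -> (-9.52,0.987), length = 13
  seg 7: (-9.52,0.987) -> (-7.487,-3.58), length = 5
  seg 8: (-7.487,-3.58) -> (3.538,3.308), length = 13
  seg 9: (3.538,3.308) -> (7.778,5.958), length = 5
  seg 10: (7.778,5.958) -> (-0.578,15.917), length = 13
Total = 90

Answer: 90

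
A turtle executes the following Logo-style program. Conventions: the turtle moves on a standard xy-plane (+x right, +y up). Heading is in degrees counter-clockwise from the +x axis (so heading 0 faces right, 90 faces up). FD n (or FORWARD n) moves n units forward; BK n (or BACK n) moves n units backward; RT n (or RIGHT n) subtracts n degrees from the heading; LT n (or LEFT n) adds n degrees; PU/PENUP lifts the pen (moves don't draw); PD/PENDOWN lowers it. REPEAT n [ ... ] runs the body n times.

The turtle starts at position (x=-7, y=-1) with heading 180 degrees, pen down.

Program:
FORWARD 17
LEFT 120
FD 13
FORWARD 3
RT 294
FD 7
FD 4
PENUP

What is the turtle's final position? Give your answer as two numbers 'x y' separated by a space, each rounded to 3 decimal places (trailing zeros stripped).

Answer: -5.06 -13.707

Derivation:
Executing turtle program step by step:
Start: pos=(-7,-1), heading=180, pen down
FD 17: (-7,-1) -> (-24,-1) [heading=180, draw]
LT 120: heading 180 -> 300
FD 13: (-24,-1) -> (-17.5,-12.258) [heading=300, draw]
FD 3: (-17.5,-12.258) -> (-16,-14.856) [heading=300, draw]
RT 294: heading 300 -> 6
FD 7: (-16,-14.856) -> (-9.038,-14.125) [heading=6, draw]
FD 4: (-9.038,-14.125) -> (-5.06,-13.707) [heading=6, draw]
PU: pen up
Final: pos=(-5.06,-13.707), heading=6, 5 segment(s) drawn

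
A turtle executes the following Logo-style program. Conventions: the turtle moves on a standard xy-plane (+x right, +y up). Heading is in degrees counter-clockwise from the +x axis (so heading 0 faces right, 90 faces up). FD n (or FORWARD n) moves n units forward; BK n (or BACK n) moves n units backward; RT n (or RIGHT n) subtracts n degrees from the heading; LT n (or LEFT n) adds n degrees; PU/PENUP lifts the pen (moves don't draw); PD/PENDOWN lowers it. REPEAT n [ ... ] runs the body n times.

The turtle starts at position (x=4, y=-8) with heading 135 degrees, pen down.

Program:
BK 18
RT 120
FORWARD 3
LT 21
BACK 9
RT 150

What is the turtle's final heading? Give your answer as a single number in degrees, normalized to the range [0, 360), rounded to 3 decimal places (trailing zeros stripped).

Answer: 246

Derivation:
Executing turtle program step by step:
Start: pos=(4,-8), heading=135, pen down
BK 18: (4,-8) -> (16.728,-20.728) [heading=135, draw]
RT 120: heading 135 -> 15
FD 3: (16.728,-20.728) -> (19.626,-19.951) [heading=15, draw]
LT 21: heading 15 -> 36
BK 9: (19.626,-19.951) -> (12.345,-25.242) [heading=36, draw]
RT 150: heading 36 -> 246
Final: pos=(12.345,-25.242), heading=246, 3 segment(s) drawn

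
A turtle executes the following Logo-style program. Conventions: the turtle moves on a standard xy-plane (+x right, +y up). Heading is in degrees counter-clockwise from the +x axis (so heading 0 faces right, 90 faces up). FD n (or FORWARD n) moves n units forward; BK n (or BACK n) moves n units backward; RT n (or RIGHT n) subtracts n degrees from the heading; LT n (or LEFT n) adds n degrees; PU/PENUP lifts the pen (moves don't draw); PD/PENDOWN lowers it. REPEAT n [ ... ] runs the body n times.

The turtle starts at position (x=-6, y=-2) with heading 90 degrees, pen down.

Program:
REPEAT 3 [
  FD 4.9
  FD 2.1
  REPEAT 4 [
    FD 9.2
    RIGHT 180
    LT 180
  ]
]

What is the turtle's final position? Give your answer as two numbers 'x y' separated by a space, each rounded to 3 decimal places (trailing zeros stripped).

Answer: -6 129.4

Derivation:
Executing turtle program step by step:
Start: pos=(-6,-2), heading=90, pen down
REPEAT 3 [
  -- iteration 1/3 --
  FD 4.9: (-6,-2) -> (-6,2.9) [heading=90, draw]
  FD 2.1: (-6,2.9) -> (-6,5) [heading=90, draw]
  REPEAT 4 [
    -- iteration 1/4 --
    FD 9.2: (-6,5) -> (-6,14.2) [heading=90, draw]
    RT 180: heading 90 -> 270
    LT 180: heading 270 -> 90
    -- iteration 2/4 --
    FD 9.2: (-6,14.2) -> (-6,23.4) [heading=90, draw]
    RT 180: heading 90 -> 270
    LT 180: heading 270 -> 90
    -- iteration 3/4 --
    FD 9.2: (-6,23.4) -> (-6,32.6) [heading=90, draw]
    RT 180: heading 90 -> 270
    LT 180: heading 270 -> 90
    -- iteration 4/4 --
    FD 9.2: (-6,32.6) -> (-6,41.8) [heading=90, draw]
    RT 180: heading 90 -> 270
    LT 180: heading 270 -> 90
  ]
  -- iteration 2/3 --
  FD 4.9: (-6,41.8) -> (-6,46.7) [heading=90, draw]
  FD 2.1: (-6,46.7) -> (-6,48.8) [heading=90, draw]
  REPEAT 4 [
    -- iteration 1/4 --
    FD 9.2: (-6,48.8) -> (-6,58) [heading=90, draw]
    RT 180: heading 90 -> 270
    LT 180: heading 270 -> 90
    -- iteration 2/4 --
    FD 9.2: (-6,58) -> (-6,67.2) [heading=90, draw]
    RT 180: heading 90 -> 270
    LT 180: heading 270 -> 90
    -- iteration 3/4 --
    FD 9.2: (-6,67.2) -> (-6,76.4) [heading=90, draw]
    RT 180: heading 90 -> 270
    LT 180: heading 270 -> 90
    -- iteration 4/4 --
    FD 9.2: (-6,76.4) -> (-6,85.6) [heading=90, draw]
    RT 180: heading 90 -> 270
    LT 180: heading 270 -> 90
  ]
  -- iteration 3/3 --
  FD 4.9: (-6,85.6) -> (-6,90.5) [heading=90, draw]
  FD 2.1: (-6,90.5) -> (-6,92.6) [heading=90, draw]
  REPEAT 4 [
    -- iteration 1/4 --
    FD 9.2: (-6,92.6) -> (-6,101.8) [heading=90, draw]
    RT 180: heading 90 -> 270
    LT 180: heading 270 -> 90
    -- iteration 2/4 --
    FD 9.2: (-6,101.8) -> (-6,111) [heading=90, draw]
    RT 180: heading 90 -> 270
    LT 180: heading 270 -> 90
    -- iteration 3/4 --
    FD 9.2: (-6,111) -> (-6,120.2) [heading=90, draw]
    RT 180: heading 90 -> 270
    LT 180: heading 270 -> 90
    -- iteration 4/4 --
    FD 9.2: (-6,120.2) -> (-6,129.4) [heading=90, draw]
    RT 180: heading 90 -> 270
    LT 180: heading 270 -> 90
  ]
]
Final: pos=(-6,129.4), heading=90, 18 segment(s) drawn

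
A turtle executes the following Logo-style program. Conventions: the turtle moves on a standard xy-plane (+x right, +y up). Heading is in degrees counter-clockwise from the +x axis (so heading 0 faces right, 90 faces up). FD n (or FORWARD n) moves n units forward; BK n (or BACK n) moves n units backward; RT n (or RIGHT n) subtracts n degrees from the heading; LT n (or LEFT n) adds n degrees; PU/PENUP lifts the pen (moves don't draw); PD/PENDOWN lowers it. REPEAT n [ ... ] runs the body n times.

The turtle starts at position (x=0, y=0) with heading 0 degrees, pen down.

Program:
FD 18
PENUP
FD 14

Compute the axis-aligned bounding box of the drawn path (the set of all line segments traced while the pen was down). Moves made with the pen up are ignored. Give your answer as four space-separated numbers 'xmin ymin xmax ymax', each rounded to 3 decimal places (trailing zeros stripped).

Answer: 0 0 18 0

Derivation:
Executing turtle program step by step:
Start: pos=(0,0), heading=0, pen down
FD 18: (0,0) -> (18,0) [heading=0, draw]
PU: pen up
FD 14: (18,0) -> (32,0) [heading=0, move]
Final: pos=(32,0), heading=0, 1 segment(s) drawn

Segment endpoints: x in {0, 18}, y in {0}
xmin=0, ymin=0, xmax=18, ymax=0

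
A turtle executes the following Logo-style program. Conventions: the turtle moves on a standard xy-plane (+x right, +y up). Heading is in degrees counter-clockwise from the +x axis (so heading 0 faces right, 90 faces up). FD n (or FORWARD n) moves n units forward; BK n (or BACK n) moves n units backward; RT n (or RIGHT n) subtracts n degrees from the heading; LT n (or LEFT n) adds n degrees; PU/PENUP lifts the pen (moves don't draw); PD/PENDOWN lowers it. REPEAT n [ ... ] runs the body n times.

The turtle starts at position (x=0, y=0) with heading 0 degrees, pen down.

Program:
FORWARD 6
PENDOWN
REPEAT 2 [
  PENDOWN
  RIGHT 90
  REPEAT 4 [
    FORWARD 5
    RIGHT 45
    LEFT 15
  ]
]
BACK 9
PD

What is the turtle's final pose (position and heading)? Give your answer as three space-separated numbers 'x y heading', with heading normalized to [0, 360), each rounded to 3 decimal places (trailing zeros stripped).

Executing turtle program step by step:
Start: pos=(0,0), heading=0, pen down
FD 6: (0,0) -> (6,0) [heading=0, draw]
PD: pen down
REPEAT 2 [
  -- iteration 1/2 --
  PD: pen down
  RT 90: heading 0 -> 270
  REPEAT 4 [
    -- iteration 1/4 --
    FD 5: (6,0) -> (6,-5) [heading=270, draw]
    RT 45: heading 270 -> 225
    LT 15: heading 225 -> 240
    -- iteration 2/4 --
    FD 5: (6,-5) -> (3.5,-9.33) [heading=240, draw]
    RT 45: heading 240 -> 195
    LT 15: heading 195 -> 210
    -- iteration 3/4 --
    FD 5: (3.5,-9.33) -> (-0.83,-11.83) [heading=210, draw]
    RT 45: heading 210 -> 165
    LT 15: heading 165 -> 180
    -- iteration 4/4 --
    FD 5: (-0.83,-11.83) -> (-5.83,-11.83) [heading=180, draw]
    RT 45: heading 180 -> 135
    LT 15: heading 135 -> 150
  ]
  -- iteration 2/2 --
  PD: pen down
  RT 90: heading 150 -> 60
  REPEAT 4 [
    -- iteration 1/4 --
    FD 5: (-5.83,-11.83) -> (-3.33,-7.5) [heading=60, draw]
    RT 45: heading 60 -> 15
    LT 15: heading 15 -> 30
    -- iteration 2/4 --
    FD 5: (-3.33,-7.5) -> (1,-5) [heading=30, draw]
    RT 45: heading 30 -> 345
    LT 15: heading 345 -> 0
    -- iteration 3/4 --
    FD 5: (1,-5) -> (6,-5) [heading=0, draw]
    RT 45: heading 0 -> 315
    LT 15: heading 315 -> 330
    -- iteration 4/4 --
    FD 5: (6,-5) -> (10.33,-7.5) [heading=330, draw]
    RT 45: heading 330 -> 285
    LT 15: heading 285 -> 300
  ]
]
BK 9: (10.33,-7.5) -> (5.83,0.294) [heading=300, draw]
PD: pen down
Final: pos=(5.83,0.294), heading=300, 10 segment(s) drawn

Answer: 5.83 0.294 300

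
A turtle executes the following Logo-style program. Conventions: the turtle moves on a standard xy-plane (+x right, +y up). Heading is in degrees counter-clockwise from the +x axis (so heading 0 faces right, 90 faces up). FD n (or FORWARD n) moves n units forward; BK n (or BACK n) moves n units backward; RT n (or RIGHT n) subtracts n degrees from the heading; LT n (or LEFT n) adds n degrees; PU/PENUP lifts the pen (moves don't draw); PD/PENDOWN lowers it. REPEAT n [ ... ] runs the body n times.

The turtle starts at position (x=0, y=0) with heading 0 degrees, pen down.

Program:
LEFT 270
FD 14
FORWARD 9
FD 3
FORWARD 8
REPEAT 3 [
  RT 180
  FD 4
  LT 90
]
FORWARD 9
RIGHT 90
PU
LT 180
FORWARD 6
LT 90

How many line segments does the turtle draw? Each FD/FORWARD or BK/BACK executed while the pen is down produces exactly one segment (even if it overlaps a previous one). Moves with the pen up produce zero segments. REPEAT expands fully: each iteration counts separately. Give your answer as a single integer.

Answer: 8

Derivation:
Executing turtle program step by step:
Start: pos=(0,0), heading=0, pen down
LT 270: heading 0 -> 270
FD 14: (0,0) -> (0,-14) [heading=270, draw]
FD 9: (0,-14) -> (0,-23) [heading=270, draw]
FD 3: (0,-23) -> (0,-26) [heading=270, draw]
FD 8: (0,-26) -> (0,-34) [heading=270, draw]
REPEAT 3 [
  -- iteration 1/3 --
  RT 180: heading 270 -> 90
  FD 4: (0,-34) -> (0,-30) [heading=90, draw]
  LT 90: heading 90 -> 180
  -- iteration 2/3 --
  RT 180: heading 180 -> 0
  FD 4: (0,-30) -> (4,-30) [heading=0, draw]
  LT 90: heading 0 -> 90
  -- iteration 3/3 --
  RT 180: heading 90 -> 270
  FD 4: (4,-30) -> (4,-34) [heading=270, draw]
  LT 90: heading 270 -> 0
]
FD 9: (4,-34) -> (13,-34) [heading=0, draw]
RT 90: heading 0 -> 270
PU: pen up
LT 180: heading 270 -> 90
FD 6: (13,-34) -> (13,-28) [heading=90, move]
LT 90: heading 90 -> 180
Final: pos=(13,-28), heading=180, 8 segment(s) drawn
Segments drawn: 8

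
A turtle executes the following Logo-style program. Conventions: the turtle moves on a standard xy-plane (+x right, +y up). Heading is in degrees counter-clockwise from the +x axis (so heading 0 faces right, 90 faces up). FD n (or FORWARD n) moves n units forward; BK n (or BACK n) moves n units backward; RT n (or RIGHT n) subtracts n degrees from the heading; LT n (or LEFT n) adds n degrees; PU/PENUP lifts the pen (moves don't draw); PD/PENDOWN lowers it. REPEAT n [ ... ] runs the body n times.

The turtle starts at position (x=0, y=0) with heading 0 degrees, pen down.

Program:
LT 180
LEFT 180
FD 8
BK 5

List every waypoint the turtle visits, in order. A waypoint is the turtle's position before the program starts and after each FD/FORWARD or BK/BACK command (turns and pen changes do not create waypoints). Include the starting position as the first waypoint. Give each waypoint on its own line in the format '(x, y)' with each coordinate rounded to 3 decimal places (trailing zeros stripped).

Answer: (0, 0)
(8, 0)
(3, 0)

Derivation:
Executing turtle program step by step:
Start: pos=(0,0), heading=0, pen down
LT 180: heading 0 -> 180
LT 180: heading 180 -> 0
FD 8: (0,0) -> (8,0) [heading=0, draw]
BK 5: (8,0) -> (3,0) [heading=0, draw]
Final: pos=(3,0), heading=0, 2 segment(s) drawn
Waypoints (3 total):
(0, 0)
(8, 0)
(3, 0)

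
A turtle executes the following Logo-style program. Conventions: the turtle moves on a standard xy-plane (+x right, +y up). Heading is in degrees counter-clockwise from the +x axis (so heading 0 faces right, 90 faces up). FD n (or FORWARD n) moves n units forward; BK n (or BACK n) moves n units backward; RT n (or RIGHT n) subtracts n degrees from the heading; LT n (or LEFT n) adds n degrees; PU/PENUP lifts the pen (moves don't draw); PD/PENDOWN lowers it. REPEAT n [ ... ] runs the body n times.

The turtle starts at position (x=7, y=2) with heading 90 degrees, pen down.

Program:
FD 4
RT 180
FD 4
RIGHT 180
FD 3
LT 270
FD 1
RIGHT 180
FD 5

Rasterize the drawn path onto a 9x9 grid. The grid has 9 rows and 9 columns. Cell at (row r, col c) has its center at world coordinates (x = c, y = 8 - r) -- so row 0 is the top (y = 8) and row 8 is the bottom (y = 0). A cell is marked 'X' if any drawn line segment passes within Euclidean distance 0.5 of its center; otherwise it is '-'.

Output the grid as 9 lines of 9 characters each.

Answer: ---------
---------
-------X-
---XXXXXX
-------X-
-------X-
-------X-
---------
---------

Derivation:
Segment 0: (7,2) -> (7,6)
Segment 1: (7,6) -> (7,2)
Segment 2: (7,2) -> (7,5)
Segment 3: (7,5) -> (8,5)
Segment 4: (8,5) -> (3,5)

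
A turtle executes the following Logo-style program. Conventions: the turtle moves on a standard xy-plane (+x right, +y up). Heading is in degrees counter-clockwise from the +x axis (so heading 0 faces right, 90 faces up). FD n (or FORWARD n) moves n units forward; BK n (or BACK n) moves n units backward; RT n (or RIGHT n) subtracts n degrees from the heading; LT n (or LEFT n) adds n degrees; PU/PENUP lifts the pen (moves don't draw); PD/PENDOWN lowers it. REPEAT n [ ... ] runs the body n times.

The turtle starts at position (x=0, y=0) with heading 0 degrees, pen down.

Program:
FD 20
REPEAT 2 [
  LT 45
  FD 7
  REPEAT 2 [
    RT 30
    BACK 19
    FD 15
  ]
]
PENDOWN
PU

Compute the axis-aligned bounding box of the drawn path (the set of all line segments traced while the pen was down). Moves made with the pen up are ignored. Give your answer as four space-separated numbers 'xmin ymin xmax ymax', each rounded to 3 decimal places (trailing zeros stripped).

Answer: 0 0 24.95 17.95

Derivation:
Executing turtle program step by step:
Start: pos=(0,0), heading=0, pen down
FD 20: (0,0) -> (20,0) [heading=0, draw]
REPEAT 2 [
  -- iteration 1/2 --
  LT 45: heading 0 -> 45
  FD 7: (20,0) -> (24.95,4.95) [heading=45, draw]
  REPEAT 2 [
    -- iteration 1/2 --
    RT 30: heading 45 -> 15
    BK 19: (24.95,4.95) -> (6.597,0.032) [heading=15, draw]
    FD 15: (6.597,0.032) -> (21.086,3.914) [heading=15, draw]
    -- iteration 2/2 --
    RT 30: heading 15 -> 345
    BK 19: (21.086,3.914) -> (2.733,8.832) [heading=345, draw]
    FD 15: (2.733,8.832) -> (17.222,4.95) [heading=345, draw]
  ]
  -- iteration 2/2 --
  LT 45: heading 345 -> 30
  FD 7: (17.222,4.95) -> (23.285,8.45) [heading=30, draw]
  REPEAT 2 [
    -- iteration 1/2 --
    RT 30: heading 30 -> 0
    BK 19: (23.285,8.45) -> (4.285,8.45) [heading=0, draw]
    FD 15: (4.285,8.45) -> (19.285,8.45) [heading=0, draw]
    -- iteration 2/2 --
    RT 30: heading 0 -> 330
    BK 19: (19.285,8.45) -> (2.83,17.95) [heading=330, draw]
    FD 15: (2.83,17.95) -> (15.82,10.45) [heading=330, draw]
  ]
]
PD: pen down
PU: pen up
Final: pos=(15.82,10.45), heading=330, 11 segment(s) drawn

Segment endpoints: x in {0, 2.733, 2.83, 4.285, 6.597, 15.82, 17.222, 19.285, 20, 21.086, 23.285, 24.95}, y in {0, 0.032, 3.914, 4.95, 4.95, 8.45, 8.832, 10.45, 17.95}
xmin=0, ymin=0, xmax=24.95, ymax=17.95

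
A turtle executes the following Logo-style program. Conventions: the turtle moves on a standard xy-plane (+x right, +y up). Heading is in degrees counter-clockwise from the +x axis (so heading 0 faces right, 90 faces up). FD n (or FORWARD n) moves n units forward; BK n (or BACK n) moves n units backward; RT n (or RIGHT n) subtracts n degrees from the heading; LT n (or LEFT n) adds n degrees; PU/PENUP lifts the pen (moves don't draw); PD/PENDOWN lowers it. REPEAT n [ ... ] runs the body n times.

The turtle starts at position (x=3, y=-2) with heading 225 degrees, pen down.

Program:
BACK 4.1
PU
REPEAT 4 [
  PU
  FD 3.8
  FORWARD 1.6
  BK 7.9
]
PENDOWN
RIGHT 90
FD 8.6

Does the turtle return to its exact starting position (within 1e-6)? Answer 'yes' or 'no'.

Executing turtle program step by step:
Start: pos=(3,-2), heading=225, pen down
BK 4.1: (3,-2) -> (5.899,0.899) [heading=225, draw]
PU: pen up
REPEAT 4 [
  -- iteration 1/4 --
  PU: pen up
  FD 3.8: (5.899,0.899) -> (3.212,-1.788) [heading=225, move]
  FD 1.6: (3.212,-1.788) -> (2.081,-2.919) [heading=225, move]
  BK 7.9: (2.081,-2.919) -> (7.667,2.667) [heading=225, move]
  -- iteration 2/4 --
  PU: pen up
  FD 3.8: (7.667,2.667) -> (4.98,-0.02) [heading=225, move]
  FD 1.6: (4.98,-0.02) -> (3.849,-1.151) [heading=225, move]
  BK 7.9: (3.849,-1.151) -> (9.435,4.435) [heading=225, move]
  -- iteration 3/4 --
  PU: pen up
  FD 3.8: (9.435,4.435) -> (6.748,1.748) [heading=225, move]
  FD 1.6: (6.748,1.748) -> (5.616,0.616) [heading=225, move]
  BK 7.9: (5.616,0.616) -> (11.202,6.202) [heading=225, move]
  -- iteration 4/4 --
  PU: pen up
  FD 3.8: (11.202,6.202) -> (8.515,3.515) [heading=225, move]
  FD 1.6: (8.515,3.515) -> (7.384,2.384) [heading=225, move]
  BK 7.9: (7.384,2.384) -> (12.97,7.97) [heading=225, move]
]
PD: pen down
RT 90: heading 225 -> 135
FD 8.6: (12.97,7.97) -> (6.889,14.051) [heading=135, draw]
Final: pos=(6.889,14.051), heading=135, 2 segment(s) drawn

Start position: (3, -2)
Final position: (6.889, 14.051)
Distance = 16.516; >= 1e-6 -> NOT closed

Answer: no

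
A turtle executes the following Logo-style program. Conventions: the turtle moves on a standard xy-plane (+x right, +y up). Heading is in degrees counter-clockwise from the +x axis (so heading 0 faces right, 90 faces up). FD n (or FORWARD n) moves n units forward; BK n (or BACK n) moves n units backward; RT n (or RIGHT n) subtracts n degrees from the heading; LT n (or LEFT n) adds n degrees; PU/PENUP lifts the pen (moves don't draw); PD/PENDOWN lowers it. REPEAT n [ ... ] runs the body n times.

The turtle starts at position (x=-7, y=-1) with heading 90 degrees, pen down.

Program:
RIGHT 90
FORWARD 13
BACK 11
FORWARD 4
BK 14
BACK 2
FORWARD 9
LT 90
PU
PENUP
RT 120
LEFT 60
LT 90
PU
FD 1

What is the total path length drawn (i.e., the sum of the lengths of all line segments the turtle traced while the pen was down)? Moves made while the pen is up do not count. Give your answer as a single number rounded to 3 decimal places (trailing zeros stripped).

Answer: 53

Derivation:
Executing turtle program step by step:
Start: pos=(-7,-1), heading=90, pen down
RT 90: heading 90 -> 0
FD 13: (-7,-1) -> (6,-1) [heading=0, draw]
BK 11: (6,-1) -> (-5,-1) [heading=0, draw]
FD 4: (-5,-1) -> (-1,-1) [heading=0, draw]
BK 14: (-1,-1) -> (-15,-1) [heading=0, draw]
BK 2: (-15,-1) -> (-17,-1) [heading=0, draw]
FD 9: (-17,-1) -> (-8,-1) [heading=0, draw]
LT 90: heading 0 -> 90
PU: pen up
PU: pen up
RT 120: heading 90 -> 330
LT 60: heading 330 -> 30
LT 90: heading 30 -> 120
PU: pen up
FD 1: (-8,-1) -> (-8.5,-0.134) [heading=120, move]
Final: pos=(-8.5,-0.134), heading=120, 6 segment(s) drawn

Segment lengths:
  seg 1: (-7,-1) -> (6,-1), length = 13
  seg 2: (6,-1) -> (-5,-1), length = 11
  seg 3: (-5,-1) -> (-1,-1), length = 4
  seg 4: (-1,-1) -> (-15,-1), length = 14
  seg 5: (-15,-1) -> (-17,-1), length = 2
  seg 6: (-17,-1) -> (-8,-1), length = 9
Total = 53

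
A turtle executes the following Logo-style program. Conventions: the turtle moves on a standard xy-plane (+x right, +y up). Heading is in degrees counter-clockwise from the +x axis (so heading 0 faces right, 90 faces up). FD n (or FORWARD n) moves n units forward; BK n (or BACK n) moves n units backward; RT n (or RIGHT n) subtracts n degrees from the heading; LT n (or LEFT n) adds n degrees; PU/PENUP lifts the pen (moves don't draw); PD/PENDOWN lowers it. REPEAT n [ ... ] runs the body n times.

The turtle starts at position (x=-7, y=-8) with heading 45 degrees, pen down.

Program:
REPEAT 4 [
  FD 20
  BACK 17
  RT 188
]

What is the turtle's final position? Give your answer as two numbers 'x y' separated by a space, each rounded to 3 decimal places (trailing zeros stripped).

Answer: -7.451 -7.305

Derivation:
Executing turtle program step by step:
Start: pos=(-7,-8), heading=45, pen down
REPEAT 4 [
  -- iteration 1/4 --
  FD 20: (-7,-8) -> (7.142,6.142) [heading=45, draw]
  BK 17: (7.142,6.142) -> (-4.879,-5.879) [heading=45, draw]
  RT 188: heading 45 -> 217
  -- iteration 2/4 --
  FD 20: (-4.879,-5.879) -> (-20.851,-17.915) [heading=217, draw]
  BK 17: (-20.851,-17.915) -> (-7.275,-7.684) [heading=217, draw]
  RT 188: heading 217 -> 29
  -- iteration 3/4 --
  FD 20: (-7.275,-7.684) -> (10.218,2.012) [heading=29, draw]
  BK 17: (10.218,2.012) -> (-4.651,-6.23) [heading=29, draw]
  RT 188: heading 29 -> 201
  -- iteration 4/4 --
  FD 20: (-4.651,-6.23) -> (-23.322,-13.397) [heading=201, draw]
  BK 17: (-23.322,-13.397) -> (-7.451,-7.305) [heading=201, draw]
  RT 188: heading 201 -> 13
]
Final: pos=(-7.451,-7.305), heading=13, 8 segment(s) drawn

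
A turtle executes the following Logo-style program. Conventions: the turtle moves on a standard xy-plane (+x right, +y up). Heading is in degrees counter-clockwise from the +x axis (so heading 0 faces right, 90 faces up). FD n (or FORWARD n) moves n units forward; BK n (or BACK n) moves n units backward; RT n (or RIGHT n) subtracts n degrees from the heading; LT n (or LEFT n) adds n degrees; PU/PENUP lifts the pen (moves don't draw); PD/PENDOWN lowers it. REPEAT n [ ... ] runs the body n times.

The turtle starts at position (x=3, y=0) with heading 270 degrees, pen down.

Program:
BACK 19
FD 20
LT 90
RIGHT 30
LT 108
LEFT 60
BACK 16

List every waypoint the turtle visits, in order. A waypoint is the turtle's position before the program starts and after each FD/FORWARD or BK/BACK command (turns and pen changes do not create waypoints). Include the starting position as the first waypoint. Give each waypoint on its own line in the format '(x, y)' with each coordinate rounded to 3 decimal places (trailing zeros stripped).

Executing turtle program step by step:
Start: pos=(3,0), heading=270, pen down
BK 19: (3,0) -> (3,19) [heading=270, draw]
FD 20: (3,19) -> (3,-1) [heading=270, draw]
LT 90: heading 270 -> 0
RT 30: heading 0 -> 330
LT 108: heading 330 -> 78
LT 60: heading 78 -> 138
BK 16: (3,-1) -> (14.89,-11.706) [heading=138, draw]
Final: pos=(14.89,-11.706), heading=138, 3 segment(s) drawn
Waypoints (4 total):
(3, 0)
(3, 19)
(3, -1)
(14.89, -11.706)

Answer: (3, 0)
(3, 19)
(3, -1)
(14.89, -11.706)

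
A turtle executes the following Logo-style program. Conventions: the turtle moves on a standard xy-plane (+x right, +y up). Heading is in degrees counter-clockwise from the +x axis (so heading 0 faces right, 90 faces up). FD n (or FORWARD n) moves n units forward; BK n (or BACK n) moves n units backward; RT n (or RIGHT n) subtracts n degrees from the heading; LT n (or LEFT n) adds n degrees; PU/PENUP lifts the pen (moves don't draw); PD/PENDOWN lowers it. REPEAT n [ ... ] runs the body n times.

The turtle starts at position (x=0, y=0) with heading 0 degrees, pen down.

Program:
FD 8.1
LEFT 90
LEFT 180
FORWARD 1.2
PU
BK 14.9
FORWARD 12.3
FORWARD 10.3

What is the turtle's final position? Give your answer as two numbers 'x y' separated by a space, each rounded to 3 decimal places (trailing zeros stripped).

Executing turtle program step by step:
Start: pos=(0,0), heading=0, pen down
FD 8.1: (0,0) -> (8.1,0) [heading=0, draw]
LT 90: heading 0 -> 90
LT 180: heading 90 -> 270
FD 1.2: (8.1,0) -> (8.1,-1.2) [heading=270, draw]
PU: pen up
BK 14.9: (8.1,-1.2) -> (8.1,13.7) [heading=270, move]
FD 12.3: (8.1,13.7) -> (8.1,1.4) [heading=270, move]
FD 10.3: (8.1,1.4) -> (8.1,-8.9) [heading=270, move]
Final: pos=(8.1,-8.9), heading=270, 2 segment(s) drawn

Answer: 8.1 -8.9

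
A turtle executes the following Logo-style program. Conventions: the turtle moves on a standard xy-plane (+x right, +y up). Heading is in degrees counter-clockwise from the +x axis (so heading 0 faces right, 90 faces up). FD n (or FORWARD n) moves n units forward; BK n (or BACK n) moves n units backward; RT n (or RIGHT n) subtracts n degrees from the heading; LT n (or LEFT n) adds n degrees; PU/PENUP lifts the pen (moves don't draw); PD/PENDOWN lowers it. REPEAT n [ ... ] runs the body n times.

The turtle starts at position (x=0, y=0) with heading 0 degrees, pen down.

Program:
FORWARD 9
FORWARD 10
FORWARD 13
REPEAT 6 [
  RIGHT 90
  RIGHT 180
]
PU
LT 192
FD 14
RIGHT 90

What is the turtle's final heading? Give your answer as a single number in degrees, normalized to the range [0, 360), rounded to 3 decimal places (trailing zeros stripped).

Executing turtle program step by step:
Start: pos=(0,0), heading=0, pen down
FD 9: (0,0) -> (9,0) [heading=0, draw]
FD 10: (9,0) -> (19,0) [heading=0, draw]
FD 13: (19,0) -> (32,0) [heading=0, draw]
REPEAT 6 [
  -- iteration 1/6 --
  RT 90: heading 0 -> 270
  RT 180: heading 270 -> 90
  -- iteration 2/6 --
  RT 90: heading 90 -> 0
  RT 180: heading 0 -> 180
  -- iteration 3/6 --
  RT 90: heading 180 -> 90
  RT 180: heading 90 -> 270
  -- iteration 4/6 --
  RT 90: heading 270 -> 180
  RT 180: heading 180 -> 0
  -- iteration 5/6 --
  RT 90: heading 0 -> 270
  RT 180: heading 270 -> 90
  -- iteration 6/6 --
  RT 90: heading 90 -> 0
  RT 180: heading 0 -> 180
]
PU: pen up
LT 192: heading 180 -> 12
FD 14: (32,0) -> (45.694,2.911) [heading=12, move]
RT 90: heading 12 -> 282
Final: pos=(45.694,2.911), heading=282, 3 segment(s) drawn

Answer: 282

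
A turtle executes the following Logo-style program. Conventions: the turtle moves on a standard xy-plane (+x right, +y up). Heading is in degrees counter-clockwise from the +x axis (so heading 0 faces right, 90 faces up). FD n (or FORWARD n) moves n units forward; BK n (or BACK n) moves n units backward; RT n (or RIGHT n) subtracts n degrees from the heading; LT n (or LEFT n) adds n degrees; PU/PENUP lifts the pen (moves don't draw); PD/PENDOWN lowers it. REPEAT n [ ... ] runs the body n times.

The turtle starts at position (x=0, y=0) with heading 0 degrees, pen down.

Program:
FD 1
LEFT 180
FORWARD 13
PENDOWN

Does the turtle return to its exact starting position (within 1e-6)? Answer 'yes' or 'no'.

Executing turtle program step by step:
Start: pos=(0,0), heading=0, pen down
FD 1: (0,0) -> (1,0) [heading=0, draw]
LT 180: heading 0 -> 180
FD 13: (1,0) -> (-12,0) [heading=180, draw]
PD: pen down
Final: pos=(-12,0), heading=180, 2 segment(s) drawn

Start position: (0, 0)
Final position: (-12, 0)
Distance = 12; >= 1e-6 -> NOT closed

Answer: no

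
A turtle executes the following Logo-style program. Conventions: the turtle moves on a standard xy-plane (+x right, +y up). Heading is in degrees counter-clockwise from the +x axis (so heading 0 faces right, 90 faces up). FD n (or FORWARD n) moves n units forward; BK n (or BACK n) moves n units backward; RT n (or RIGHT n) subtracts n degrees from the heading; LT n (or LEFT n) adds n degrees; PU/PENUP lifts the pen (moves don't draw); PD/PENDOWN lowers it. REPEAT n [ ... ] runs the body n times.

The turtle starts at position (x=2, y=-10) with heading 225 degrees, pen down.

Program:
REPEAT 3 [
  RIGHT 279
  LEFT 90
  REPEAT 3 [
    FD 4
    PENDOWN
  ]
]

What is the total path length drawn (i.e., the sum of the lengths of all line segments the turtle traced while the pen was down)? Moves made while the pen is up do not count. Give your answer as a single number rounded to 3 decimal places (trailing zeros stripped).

Answer: 36

Derivation:
Executing turtle program step by step:
Start: pos=(2,-10), heading=225, pen down
REPEAT 3 [
  -- iteration 1/3 --
  RT 279: heading 225 -> 306
  LT 90: heading 306 -> 36
  REPEAT 3 [
    -- iteration 1/3 --
    FD 4: (2,-10) -> (5.236,-7.649) [heading=36, draw]
    PD: pen down
    -- iteration 2/3 --
    FD 4: (5.236,-7.649) -> (8.472,-5.298) [heading=36, draw]
    PD: pen down
    -- iteration 3/3 --
    FD 4: (8.472,-5.298) -> (11.708,-2.947) [heading=36, draw]
    PD: pen down
  ]
  -- iteration 2/3 --
  RT 279: heading 36 -> 117
  LT 90: heading 117 -> 207
  REPEAT 3 [
    -- iteration 1/3 --
    FD 4: (11.708,-2.947) -> (8.144,-4.763) [heading=207, draw]
    PD: pen down
    -- iteration 2/3 --
    FD 4: (8.144,-4.763) -> (4.58,-6.579) [heading=207, draw]
    PD: pen down
    -- iteration 3/3 --
    FD 4: (4.58,-6.579) -> (1.016,-8.394) [heading=207, draw]
    PD: pen down
  ]
  -- iteration 3/3 --
  RT 279: heading 207 -> 288
  LT 90: heading 288 -> 18
  REPEAT 3 [
    -- iteration 1/3 --
    FD 4: (1.016,-8.394) -> (4.82,-7.158) [heading=18, draw]
    PD: pen down
    -- iteration 2/3 --
    FD 4: (4.82,-7.158) -> (8.625,-5.922) [heading=18, draw]
    PD: pen down
    -- iteration 3/3 --
    FD 4: (8.625,-5.922) -> (12.429,-4.686) [heading=18, draw]
    PD: pen down
  ]
]
Final: pos=(12.429,-4.686), heading=18, 9 segment(s) drawn

Segment lengths:
  seg 1: (2,-10) -> (5.236,-7.649), length = 4
  seg 2: (5.236,-7.649) -> (8.472,-5.298), length = 4
  seg 3: (8.472,-5.298) -> (11.708,-2.947), length = 4
  seg 4: (11.708,-2.947) -> (8.144,-4.763), length = 4
  seg 5: (8.144,-4.763) -> (4.58,-6.579), length = 4
  seg 6: (4.58,-6.579) -> (1.016,-8.394), length = 4
  seg 7: (1.016,-8.394) -> (4.82,-7.158), length = 4
  seg 8: (4.82,-7.158) -> (8.625,-5.922), length = 4
  seg 9: (8.625,-5.922) -> (12.429,-4.686), length = 4
Total = 36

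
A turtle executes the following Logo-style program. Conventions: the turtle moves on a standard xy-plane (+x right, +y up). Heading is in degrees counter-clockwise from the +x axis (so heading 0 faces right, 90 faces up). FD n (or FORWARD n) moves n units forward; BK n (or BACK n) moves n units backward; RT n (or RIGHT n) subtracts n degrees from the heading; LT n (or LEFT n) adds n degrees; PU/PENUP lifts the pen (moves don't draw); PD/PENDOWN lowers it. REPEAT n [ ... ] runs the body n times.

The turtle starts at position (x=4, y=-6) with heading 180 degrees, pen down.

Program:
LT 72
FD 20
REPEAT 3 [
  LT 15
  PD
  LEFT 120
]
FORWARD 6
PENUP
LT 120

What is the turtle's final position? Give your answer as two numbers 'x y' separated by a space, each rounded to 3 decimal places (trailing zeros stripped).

Executing turtle program step by step:
Start: pos=(4,-6), heading=180, pen down
LT 72: heading 180 -> 252
FD 20: (4,-6) -> (-2.18,-25.021) [heading=252, draw]
REPEAT 3 [
  -- iteration 1/3 --
  LT 15: heading 252 -> 267
  PD: pen down
  LT 120: heading 267 -> 27
  -- iteration 2/3 --
  LT 15: heading 27 -> 42
  PD: pen down
  LT 120: heading 42 -> 162
  -- iteration 3/3 --
  LT 15: heading 162 -> 177
  PD: pen down
  LT 120: heading 177 -> 297
]
FD 6: (-2.18,-25.021) -> (0.544,-30.367) [heading=297, draw]
PU: pen up
LT 120: heading 297 -> 57
Final: pos=(0.544,-30.367), heading=57, 2 segment(s) drawn

Answer: 0.544 -30.367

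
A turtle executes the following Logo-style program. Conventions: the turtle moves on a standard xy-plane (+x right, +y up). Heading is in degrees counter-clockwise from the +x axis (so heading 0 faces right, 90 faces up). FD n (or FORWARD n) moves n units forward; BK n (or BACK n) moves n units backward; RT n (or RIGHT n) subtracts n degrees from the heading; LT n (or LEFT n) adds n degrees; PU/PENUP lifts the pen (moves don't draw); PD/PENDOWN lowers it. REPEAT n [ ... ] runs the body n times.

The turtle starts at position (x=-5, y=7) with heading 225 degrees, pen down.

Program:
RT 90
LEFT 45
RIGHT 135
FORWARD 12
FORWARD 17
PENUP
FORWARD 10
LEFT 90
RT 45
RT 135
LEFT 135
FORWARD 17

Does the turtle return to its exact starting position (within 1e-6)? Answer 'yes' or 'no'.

Executing turtle program step by step:
Start: pos=(-5,7), heading=225, pen down
RT 90: heading 225 -> 135
LT 45: heading 135 -> 180
RT 135: heading 180 -> 45
FD 12: (-5,7) -> (3.485,15.485) [heading=45, draw]
FD 17: (3.485,15.485) -> (15.506,27.506) [heading=45, draw]
PU: pen up
FD 10: (15.506,27.506) -> (22.577,34.577) [heading=45, move]
LT 90: heading 45 -> 135
RT 45: heading 135 -> 90
RT 135: heading 90 -> 315
LT 135: heading 315 -> 90
FD 17: (22.577,34.577) -> (22.577,51.577) [heading=90, move]
Final: pos=(22.577,51.577), heading=90, 2 segment(s) drawn

Start position: (-5, 7)
Final position: (22.577, 51.577)
Distance = 52.418; >= 1e-6 -> NOT closed

Answer: no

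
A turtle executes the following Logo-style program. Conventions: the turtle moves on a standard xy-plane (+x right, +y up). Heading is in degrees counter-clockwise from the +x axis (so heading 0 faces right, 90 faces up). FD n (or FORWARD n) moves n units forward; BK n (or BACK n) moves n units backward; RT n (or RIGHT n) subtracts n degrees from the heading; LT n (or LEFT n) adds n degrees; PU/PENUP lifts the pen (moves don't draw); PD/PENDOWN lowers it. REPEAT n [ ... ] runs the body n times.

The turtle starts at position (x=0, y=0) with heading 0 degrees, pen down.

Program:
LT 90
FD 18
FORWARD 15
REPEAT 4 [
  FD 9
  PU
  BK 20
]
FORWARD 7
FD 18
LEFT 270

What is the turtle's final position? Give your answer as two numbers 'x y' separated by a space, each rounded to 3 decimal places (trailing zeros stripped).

Executing turtle program step by step:
Start: pos=(0,0), heading=0, pen down
LT 90: heading 0 -> 90
FD 18: (0,0) -> (0,18) [heading=90, draw]
FD 15: (0,18) -> (0,33) [heading=90, draw]
REPEAT 4 [
  -- iteration 1/4 --
  FD 9: (0,33) -> (0,42) [heading=90, draw]
  PU: pen up
  BK 20: (0,42) -> (0,22) [heading=90, move]
  -- iteration 2/4 --
  FD 9: (0,22) -> (0,31) [heading=90, move]
  PU: pen up
  BK 20: (0,31) -> (0,11) [heading=90, move]
  -- iteration 3/4 --
  FD 9: (0,11) -> (0,20) [heading=90, move]
  PU: pen up
  BK 20: (0,20) -> (0,0) [heading=90, move]
  -- iteration 4/4 --
  FD 9: (0,0) -> (0,9) [heading=90, move]
  PU: pen up
  BK 20: (0,9) -> (0,-11) [heading=90, move]
]
FD 7: (0,-11) -> (0,-4) [heading=90, move]
FD 18: (0,-4) -> (0,14) [heading=90, move]
LT 270: heading 90 -> 0
Final: pos=(0,14), heading=0, 3 segment(s) drawn

Answer: 0 14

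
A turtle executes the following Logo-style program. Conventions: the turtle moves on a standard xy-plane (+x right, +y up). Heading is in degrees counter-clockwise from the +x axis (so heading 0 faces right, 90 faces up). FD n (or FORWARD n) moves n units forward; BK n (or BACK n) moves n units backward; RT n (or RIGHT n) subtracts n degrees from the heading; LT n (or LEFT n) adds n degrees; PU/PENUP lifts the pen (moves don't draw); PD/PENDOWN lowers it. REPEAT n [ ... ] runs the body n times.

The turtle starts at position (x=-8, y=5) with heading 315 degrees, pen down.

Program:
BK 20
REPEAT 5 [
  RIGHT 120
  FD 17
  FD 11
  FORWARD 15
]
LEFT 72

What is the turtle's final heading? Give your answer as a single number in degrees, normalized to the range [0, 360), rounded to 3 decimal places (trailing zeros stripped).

Answer: 147

Derivation:
Executing turtle program step by step:
Start: pos=(-8,5), heading=315, pen down
BK 20: (-8,5) -> (-22.142,19.142) [heading=315, draw]
REPEAT 5 [
  -- iteration 1/5 --
  RT 120: heading 315 -> 195
  FD 17: (-22.142,19.142) -> (-38.563,14.742) [heading=195, draw]
  FD 11: (-38.563,14.742) -> (-49.188,11.895) [heading=195, draw]
  FD 15: (-49.188,11.895) -> (-63.677,8.013) [heading=195, draw]
  -- iteration 2/5 --
  RT 120: heading 195 -> 75
  FD 17: (-63.677,8.013) -> (-59.277,24.434) [heading=75, draw]
  FD 11: (-59.277,24.434) -> (-56.43,35.059) [heading=75, draw]
  FD 15: (-56.43,35.059) -> (-52.548,49.548) [heading=75, draw]
  -- iteration 3/5 --
  RT 120: heading 75 -> 315
  FD 17: (-52.548,49.548) -> (-40.527,37.527) [heading=315, draw]
  FD 11: (-40.527,37.527) -> (-32.749,29.749) [heading=315, draw]
  FD 15: (-32.749,29.749) -> (-22.142,19.142) [heading=315, draw]
  -- iteration 4/5 --
  RT 120: heading 315 -> 195
  FD 17: (-22.142,19.142) -> (-38.563,14.742) [heading=195, draw]
  FD 11: (-38.563,14.742) -> (-49.188,11.895) [heading=195, draw]
  FD 15: (-49.188,11.895) -> (-63.677,8.013) [heading=195, draw]
  -- iteration 5/5 --
  RT 120: heading 195 -> 75
  FD 17: (-63.677,8.013) -> (-59.277,24.434) [heading=75, draw]
  FD 11: (-59.277,24.434) -> (-56.43,35.059) [heading=75, draw]
  FD 15: (-56.43,35.059) -> (-52.548,49.548) [heading=75, draw]
]
LT 72: heading 75 -> 147
Final: pos=(-52.548,49.548), heading=147, 16 segment(s) drawn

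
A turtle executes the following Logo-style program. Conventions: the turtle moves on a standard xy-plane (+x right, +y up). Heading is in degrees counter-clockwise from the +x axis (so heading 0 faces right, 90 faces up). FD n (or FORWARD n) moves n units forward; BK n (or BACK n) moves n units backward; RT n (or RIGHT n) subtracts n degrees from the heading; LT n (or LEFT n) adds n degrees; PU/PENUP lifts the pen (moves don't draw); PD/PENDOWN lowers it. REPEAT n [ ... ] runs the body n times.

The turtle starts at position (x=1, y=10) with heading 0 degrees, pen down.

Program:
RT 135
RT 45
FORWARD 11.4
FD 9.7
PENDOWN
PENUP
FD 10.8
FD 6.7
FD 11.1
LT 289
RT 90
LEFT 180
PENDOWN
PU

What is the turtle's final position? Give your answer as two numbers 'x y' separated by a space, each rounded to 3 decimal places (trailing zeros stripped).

Executing turtle program step by step:
Start: pos=(1,10), heading=0, pen down
RT 135: heading 0 -> 225
RT 45: heading 225 -> 180
FD 11.4: (1,10) -> (-10.4,10) [heading=180, draw]
FD 9.7: (-10.4,10) -> (-20.1,10) [heading=180, draw]
PD: pen down
PU: pen up
FD 10.8: (-20.1,10) -> (-30.9,10) [heading=180, move]
FD 6.7: (-30.9,10) -> (-37.6,10) [heading=180, move]
FD 11.1: (-37.6,10) -> (-48.7,10) [heading=180, move]
LT 289: heading 180 -> 109
RT 90: heading 109 -> 19
LT 180: heading 19 -> 199
PD: pen down
PU: pen up
Final: pos=(-48.7,10), heading=199, 2 segment(s) drawn

Answer: -48.7 10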